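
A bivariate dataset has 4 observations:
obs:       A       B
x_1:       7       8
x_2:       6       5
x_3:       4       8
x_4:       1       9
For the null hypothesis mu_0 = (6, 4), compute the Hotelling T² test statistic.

Step 1 — sample mean vector:
  mean(A) = (7 + 6 + 4 + 1) / 4 = 18/4 = 4.5
  mean(B) = (8 + 5 + 8 + 9) / 4 = 30/4 = 7.5
  x̄ = (4.5, 7.5),  deviation x̄ - mu_0 = (4.5, 7.5) - (6, 4) = (-1.5, 3.5).

Step 2 — sample covariance matrix, S[i,j] = (1/(n-1)) · Σ_k (x_{k,i} - mean_i) · (x_{k,j} - mean_j), divisor n-1 = 3:
  S[A,A] = ((2.5)·(2.5) + (1.5)·(1.5) + (-0.5)·(-0.5) + (-3.5)·(-3.5)) / 3 = 21/3 = 7
  S[A,B] = ((2.5)·(0.5) + (1.5)·(-2.5) + (-0.5)·(0.5) + (-3.5)·(1.5)) / 3 = -8/3 = -2.6667
  S[B,B] = ((0.5)·(0.5) + (-2.5)·(-2.5) + (0.5)·(0.5) + (1.5)·(1.5)) / 3 = 9/3 = 3
  S = [[7, -2.6667],
 [-2.6667, 3]].

Step 3 — invert S. det(S) = 7·3 - (-2.6667)² = 13.8889.
  S^{-1} = (1/det) · [[d, -b], [-b, a]] = [[0.216, 0.192],
 [0.192, 0.504]].

Step 4 — quadratic form (x̄ - mu_0)^T · S^{-1} · (x̄ - mu_0):
  S^{-1} · (x̄ - mu_0) = (0.348, 1.476),
  (x̄ - mu_0)^T · [...] = (-1.5)·(0.348) + (3.5)·(1.476) = 4.644.

Step 5 — scale by n: T² = 4 · 4.644 = 18.576.

T² ≈ 18.576


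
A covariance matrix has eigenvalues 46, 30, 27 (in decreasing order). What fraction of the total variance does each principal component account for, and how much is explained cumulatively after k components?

Step 1 — total variance = trace(Sigma) = Σ λ_i = 46 + 30 + 27 = 103.

Step 2 — fraction explained by component i = λ_i / Σ λ:
  PC1: 46/103 = 0.4466
  PC2: 30/103 = 0.2913
  PC3: 27/103 = 0.2621

Step 3 — cumulative fraction after k components = (λ_1 + ... + λ_k) / Σ λ:
  k = 1: 46/103 = 0.4466
  k = 2: (46 + 30)/103 = 76/103 = 0.7379
  k = 3: (46 + 30 + 27)/103 = 103/103 = 1

Summary (fraction, with percent):

explained: PC1 0.4466 (44.66%), PC2 0.2913 (29.13%), PC3 0.2621 (26.21%);  cumulative: 0.4466, 0.7379, 1


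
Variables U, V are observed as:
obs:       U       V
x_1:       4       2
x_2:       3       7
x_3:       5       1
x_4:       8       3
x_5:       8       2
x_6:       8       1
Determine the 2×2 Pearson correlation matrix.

Step 1 — column means:
  mean(U) = (4 + 3 + 5 + 8 + 8 + 8) / 6 = 36/6 = 6
  mean(V) = (2 + 7 + 1 + 3 + 2 + 1) / 6 = 16/6 = 2.6667

Step 2 — sample variances and covariances s[i,j] = (1/(n-1)) · Σ_k (x_{k,i} - mean_i) · (x_{k,j} - mean_j), with n-1 = 5:
  s[U,U] = ((-2)·(-2) + (-3)·(-3) + (-1)·(-1) + (2)·(2) + (2)·(2) + (2)·(2)) / 5 = 26/5 = 5.2
  s[U,V] = ((-2)·(-0.6667) + (-3)·(4.3333) + (-1)·(-1.6667) + (2)·(0.3333) + (2)·(-0.6667) + (2)·(-1.6667)) / 5 = -14/5 = -2.8
  s[V,V] = ((-0.6667)·(-0.6667) + (4.3333)·(4.3333) + (-1.6667)·(-1.6667) + (0.3333)·(0.3333) + (-0.6667)·(-0.6667) + (-1.6667)·(-1.6667)) / 5 = 25.3333/5 = 5.0667
  Sample standard deviations s_i = √(s[i,i]):
  s(U) = √(5.2) = 2.2804
  s(V) = √(5.0667) = 2.2509

Step 3 — r_{ij} = s_{ij} / (s_i · s_j):
  r[U,U] = 1 (diagonal).
  r[U,V] = -2.8 / (2.2804 · 2.2509) = -2.8 / 5.1329 = -0.5455
  r[V,V] = 1 (diagonal).

R is symmetric with unit diagonal. Assembling:

R = [[1, -0.5455],
 [-0.5455, 1]]


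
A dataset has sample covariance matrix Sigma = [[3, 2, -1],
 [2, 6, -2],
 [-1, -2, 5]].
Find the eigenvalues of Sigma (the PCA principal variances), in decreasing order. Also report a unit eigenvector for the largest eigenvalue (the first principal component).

Step 1 — characteristic polynomial p(λ) = det(λI - Sigma) = λ³ - tr·λ² + c_1·λ - det, where tr = trace, c_1 = sum of the principal 2×2 minors, det = det(Sigma):
  tr = 3 + 6 + 5 = 14,
  c_1 = (3·6 - (2)²) + (3·5 - (-1)²) + (6·5 - (-2)²) = 14 + 14 + 26 = 54,
  det = 3·(6·5 - (-2)²) - (2)·((2)·5 - (-2)·(-1)) + (-1)·((2)·(-2) - 6·(-1)) = 3·(26) - (2)·(8) + (-1)·(2) = 60.
  So p(λ) = λ³ - 14λ² + 54λ - 60.
Step 2 — look for an integer root (rational root theorem: any rational root is an integer divisor of 60). Testing λ = 2:
  p(2) = 8 - 56 + 108 - 60 = 0  ✓
  Dividing out (λ - 2): p(λ) = (λ - 2)(λ² - 12λ + 30).
Step 3 — remaining eigenvalues from the quadratic λ² - 12λ + 30 = 0:
  Δ = 12² - 4·30 = 144 - 120 = 24,  λ = (12 ± √24)/2 = (12 ± 4.899)/2 ≈ 8.4495 or 3.5505.
  Sorted: λ_1 = 8.4495,  λ_2 = 3.5505,  λ_3 = 2  (check: sum = 14 = tr ✓).

Step 4 — unit eigenvector for λ_1 ≈ 8.4495: v spans the null space of (Sigma - λ_1 I), whose rows are
  r_1 = (-5.4495, 2, -1),  r_2 = (2, -2.4495, -2),  r_3 = (-1, -2, -3.4495).
  v is orthogonal to every row, so take v ∝ r_1 × r_2 = ((2)·(-2) - (-1)·(-2.4495), (-1)·(2) - (-5.4495)·(-2), (-5.4495)·(-2.4495) - (2)·(2)) ≈ (-6.4495, -12.899, 9.3485).
  Rescale (multiply by -1 so the first nonzero entry is positive): u = (6.4495, 12.899, -9.3485).
  ||u|| = √((6.4495)² + (12.899)² + (-9.3485)²) = √(295.3735) ≈ 17.1864,  v_1 = u/||u|| ≈ (0.3753, 0.7505, -0.5439) (||v_1|| = 1).

λ_1 = 8.4495,  λ_2 = 3.5505,  λ_3 = 2;  v_1 ≈ (0.3753, 0.7505, -0.5439)


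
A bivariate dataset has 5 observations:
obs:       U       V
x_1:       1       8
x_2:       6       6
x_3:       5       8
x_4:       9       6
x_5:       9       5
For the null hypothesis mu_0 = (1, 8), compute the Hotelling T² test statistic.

Step 1 — sample mean vector:
  mean(U) = (1 + 6 + 5 + 9 + 9) / 5 = 30/5 = 6
  mean(V) = (8 + 6 + 8 + 6 + 5) / 5 = 33/5 = 6.6
  x̄ = (6, 6.6),  deviation x̄ - mu_0 = (6, 6.6) - (1, 8) = (5, -1.4).

Step 2 — sample covariance matrix, S[i,j] = (1/(n-1)) · Σ_k (x_{k,i} - mean_i) · (x_{k,j} - mean_j), divisor n-1 = 4:
  S[U,U] = ((-5)·(-5) + (0)·(0) + (-1)·(-1) + (3)·(3) + (3)·(3)) / 4 = 44/4 = 11
  S[U,V] = ((-5)·(1.4) + (0)·(-0.6) + (-1)·(1.4) + (3)·(-0.6) + (3)·(-1.6)) / 4 = -15/4 = -3.75
  S[V,V] = ((1.4)·(1.4) + (-0.6)·(-0.6) + (1.4)·(1.4) + (-0.6)·(-0.6) + (-1.6)·(-1.6)) / 4 = 7.2/4 = 1.8
  S = [[11, -3.75],
 [-3.75, 1.8]].

Step 3 — invert S. det(S) = 11·1.8 - (-3.75)² = 5.7375.
  S^{-1} = (1/det) · [[d, -b], [-b, a]] = [[0.3137, 0.6536],
 [0.6536, 1.9172]].

Step 4 — quadratic form (x̄ - mu_0)^T · S^{-1} · (x̄ - mu_0):
  S^{-1} · (x̄ - mu_0) = (0.6536, 0.5839),
  (x̄ - mu_0)^T · [...] = (5)·(0.6536) + (-1.4)·(0.5839) = 2.4505.

Step 5 — scale by n: T² = 5 · 2.4505 = 12.2527.

T² ≈ 12.2527


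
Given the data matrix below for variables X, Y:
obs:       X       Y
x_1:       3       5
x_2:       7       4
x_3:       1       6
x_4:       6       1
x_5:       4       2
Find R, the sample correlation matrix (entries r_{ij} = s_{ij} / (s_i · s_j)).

Step 1 — column means:
  mean(X) = (3 + 7 + 1 + 6 + 4) / 5 = 21/5 = 4.2
  mean(Y) = (5 + 4 + 6 + 1 + 2) / 5 = 18/5 = 3.6

Step 2 — sample variances and covariances s[i,j] = (1/(n-1)) · Σ_k (x_{k,i} - mean_i) · (x_{k,j} - mean_j), with n-1 = 4:
  s[X,X] = ((-1.2)·(-1.2) + (2.8)·(2.8) + (-3.2)·(-3.2) + (1.8)·(1.8) + (-0.2)·(-0.2)) / 4 = 22.8/4 = 5.7
  s[X,Y] = ((-1.2)·(1.4) + (2.8)·(0.4) + (-3.2)·(2.4) + (1.8)·(-2.6) + (-0.2)·(-1.6)) / 4 = -12.6/4 = -3.15
  s[Y,Y] = ((1.4)·(1.4) + (0.4)·(0.4) + (2.4)·(2.4) + (-2.6)·(-2.6) + (-1.6)·(-1.6)) / 4 = 17.2/4 = 4.3
  Sample standard deviations s_i = √(s[i,i]):
  s(X) = √(5.7) = 2.3875
  s(Y) = √(4.3) = 2.0736

Step 3 — r_{ij} = s_{ij} / (s_i · s_j):
  r[X,X] = 1 (diagonal).
  r[X,Y] = -3.15 / (2.3875 · 2.0736) = -3.15 / 4.9508 = -0.6363
  r[Y,Y] = 1 (diagonal).

R is symmetric with unit diagonal. Assembling:

R = [[1, -0.6363],
 [-0.6363, 1]]


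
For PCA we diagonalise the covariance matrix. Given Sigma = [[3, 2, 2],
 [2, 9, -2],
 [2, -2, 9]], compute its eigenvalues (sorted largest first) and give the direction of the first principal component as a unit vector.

Step 1 — characteristic polynomial p(λ) = det(λI - Sigma) = λ³ - tr·λ² + c_1·λ - det, where tr = trace, c_1 = sum of the principal 2×2 minors, det = det(Sigma):
  tr = 3 + 9 + 9 = 21,
  c_1 = (3·9 - (2)²) + (3·9 - (2)²) + (9·9 - (-2)²) = 23 + 23 + 77 = 123,
  det = 3·(9·9 - (-2)²) - (2)·((2)·9 - (-2)·(2)) + (2)·((2)·(-2) - 9·(2)) = 3·(77) - (2)·(22) + (2)·(-22) = 143.
  So p(λ) = λ³ - 21λ² + 123λ - 143.
Step 2 — look for an integer root (rational root theorem: any rational root is an integer divisor of 143). Testing λ = 11:
  p(11) = 1331 - 2541 + 1353 - 143 = 0  ✓
  Dividing out (λ - 11): p(λ) = (λ - 11)(λ² - 10λ + 13).
Step 3 — remaining eigenvalues from the quadratic λ² - 10λ + 13 = 0:
  Δ = 10² - 4·13 = 100 - 52 = 48,  λ = (10 ± √48)/2 = (10 ± 6.9282)/2 ≈ 8.4641 or 1.5359.
  Sorted: λ_1 = 11,  λ_2 = 8.4641,  λ_3 = 1.5359  (check: sum = 21 = tr ✓).

Step 4 — unit eigenvector for λ_1 = 11: v spans the null space of (Sigma - λ_1 I), whose rows are
  r_1 = (-8, 2, 2),  r_2 = (2, -2, -2),  r_3 = (2, -2, -2).
  v is orthogonal to every row, so take v ∝ r_1 × r_2 = ((2)·(-2) - (2)·(-2), (2)·(2) - (-8)·(-2), (-8)·(-2) - (2)·(2)) = (0, -12, 12).
  Rescale (divide by 12; multiply by -1 so the first nonzero entry is positive): u = (0, 1, -1).
  ||u|| = √((0)² + (1)² + (-1)²) = √(2) ≈ 1.4142,  v_1 = u/||u|| ≈ (0, 0.7071, -0.7071) (||v_1|| = 1).

λ_1 = 11,  λ_2 = 8.4641,  λ_3 = 1.5359;  v_1 ≈ (0, 0.7071, -0.7071)


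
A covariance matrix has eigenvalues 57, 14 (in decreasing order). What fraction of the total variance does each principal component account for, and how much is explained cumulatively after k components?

Step 1 — total variance = trace(Sigma) = Σ λ_i = 57 + 14 = 71.

Step 2 — fraction explained by component i = λ_i / Σ λ:
  PC1: 57/71 = 0.8028
  PC2: 14/71 = 0.1972

Step 3 — cumulative fraction after k components = (λ_1 + ... + λ_k) / Σ λ:
  k = 1: 57/71 = 0.8028
  k = 2: (57 + 14)/71 = 71/71 = 1

Summary (fraction, with percent):

explained: PC1 0.8028 (80.28%), PC2 0.1972 (19.72%);  cumulative: 0.8028, 1


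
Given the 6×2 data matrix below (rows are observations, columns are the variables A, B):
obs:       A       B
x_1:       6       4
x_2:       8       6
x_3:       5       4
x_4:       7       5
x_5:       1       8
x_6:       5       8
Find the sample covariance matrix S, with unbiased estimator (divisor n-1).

Step 1 — column means:
  mean(A) = (6 + 8 + 5 + 7 + 1 + 5) / 6 = 32/6 = 5.3333
  mean(B) = (4 + 6 + 4 + 5 + 8 + 8) / 6 = 35/6 = 5.8333

Step 2 — sample covariance S[i,j] = (1/(n-1)) · Σ_k (x_{k,i} - mean_i) · (x_{k,j} - mean_j), with n-1 = 5.
  S[A,A] = ((0.6667)·(0.6667) + (2.6667)·(2.6667) + (-0.3333)·(-0.3333) + (1.6667)·(1.6667) + (-4.3333)·(-4.3333) + (-0.3333)·(-0.3333)) / 5 = 29.3333/5 = 5.8667
  S[A,B] = ((0.6667)·(-1.8333) + (2.6667)·(0.1667) + (-0.3333)·(-1.8333) + (1.6667)·(-0.8333) + (-4.3333)·(2.1667) + (-0.3333)·(2.1667)) / 5 = -11.6667/5 = -2.3333
  S[B,B] = ((-1.8333)·(-1.8333) + (0.1667)·(0.1667) + (-1.8333)·(-1.8333) + (-0.8333)·(-0.8333) + (2.1667)·(2.1667) + (2.1667)·(2.1667)) / 5 = 16.8333/5 = 3.3667

S is symmetric (S[j,i] = S[i,j]). Assembling:

S = [[5.8667, -2.3333],
 [-2.3333, 3.3667]]


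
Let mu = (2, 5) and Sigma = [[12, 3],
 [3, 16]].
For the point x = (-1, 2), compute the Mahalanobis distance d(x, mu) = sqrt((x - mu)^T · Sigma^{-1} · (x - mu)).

Step 1 — centre the observation: (x - mu) = (-3, -3).

Step 2 — invert Sigma. det(Sigma) = 12·16 - (3)² = 183.
  Sigma^{-1} = (1/det) · [[d, -b], [-b, a]] = [[0.0874, -0.0164],
 [-0.0164, 0.0656]].

Step 3 — form the quadratic (x - mu)^T · Sigma^{-1} · (x - mu):
  Sigma^{-1} · (x - mu) = (-0.2131, -0.1475).
  (x - mu)^T · [Sigma^{-1} · (x - mu)] = (-3)·(-0.2131) + (-3)·(-0.1475) = 1.082.

Step 4 — take square root: d = √(1.082) ≈ 1.0402.

d(x, mu) = √(1.082) ≈ 1.0402


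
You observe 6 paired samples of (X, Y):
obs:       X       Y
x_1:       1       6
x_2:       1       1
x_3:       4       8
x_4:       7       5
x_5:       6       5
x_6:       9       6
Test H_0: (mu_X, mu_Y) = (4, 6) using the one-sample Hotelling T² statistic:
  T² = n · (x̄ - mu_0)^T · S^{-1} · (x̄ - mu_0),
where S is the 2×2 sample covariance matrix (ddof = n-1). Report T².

Step 1 — sample mean vector:
  mean(X) = (1 + 1 + 4 + 7 + 6 + 9) / 6 = 28/6 = 4.6667
  mean(Y) = (6 + 1 + 8 + 5 + 5 + 6) / 6 = 31/6 = 5.1667
  x̄ = (4.6667, 5.1667),  deviation x̄ - mu_0 = (4.6667, 5.1667) - (4, 6) = (0.6667, -0.8333).

Step 2 — sample covariance matrix, S[i,j] = (1/(n-1)) · Σ_k (x_{k,i} - mean_i) · (x_{k,j} - mean_j), divisor n-1 = 5:
  S[X,X] = ((-3.6667)·(-3.6667) + (-3.6667)·(-3.6667) + (-0.6667)·(-0.6667) + (2.3333)·(2.3333) + (1.3333)·(1.3333) + (4.3333)·(4.3333)) / 5 = 53.3333/5 = 10.6667
  S[X,Y] = ((-3.6667)·(0.8333) + (-3.6667)·(-4.1667) + (-0.6667)·(2.8333) + (2.3333)·(-0.1667) + (1.3333)·(-0.1667) + (4.3333)·(0.8333)) / 5 = 13.3333/5 = 2.6667
  S[Y,Y] = ((0.8333)·(0.8333) + (-4.1667)·(-4.1667) + (2.8333)·(2.8333) + (-0.1667)·(-0.1667) + (-0.1667)·(-0.1667) + (0.8333)·(0.8333)) / 5 = 26.8333/5 = 5.3667
  S = [[10.6667, 2.6667],
 [2.6667, 5.3667]].

Step 3 — invert S. det(S) = 10.6667·5.3667 - (2.6667)² = 50.1333.
  S^{-1} = (1/det) · [[d, -b], [-b, a]] = [[0.107, -0.0532],
 [-0.0532, 0.2128]].

Step 4 — quadratic form (x̄ - mu_0)^T · S^{-1} · (x̄ - mu_0):
  S^{-1} · (x̄ - mu_0) = (0.1157, -0.2128),
  (x̄ - mu_0)^T · [...] = (0.6667)·(0.1157) + (-0.8333)·(-0.2128) = 0.2544.

Step 5 — scale by n: T² = 6 · 0.2544 = 1.5266.

T² ≈ 1.5266


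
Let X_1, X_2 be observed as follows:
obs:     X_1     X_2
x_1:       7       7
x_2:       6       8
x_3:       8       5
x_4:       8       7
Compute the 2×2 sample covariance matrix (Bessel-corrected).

Step 1 — column means:
  mean(X_1) = (7 + 6 + 8 + 8) / 4 = 29/4 = 7.25
  mean(X_2) = (7 + 8 + 5 + 7) / 4 = 27/4 = 6.75

Step 2 — sample covariance S[i,j] = (1/(n-1)) · Σ_k (x_{k,i} - mean_i) · (x_{k,j} - mean_j), with n-1 = 3.
  S[X_1,X_1] = ((-0.25)·(-0.25) + (-1.25)·(-1.25) + (0.75)·(0.75) + (0.75)·(0.75)) / 3 = 2.75/3 = 0.9167
  S[X_1,X_2] = ((-0.25)·(0.25) + (-1.25)·(1.25) + (0.75)·(-1.75) + (0.75)·(0.25)) / 3 = -2.75/3 = -0.9167
  S[X_2,X_2] = ((0.25)·(0.25) + (1.25)·(1.25) + (-1.75)·(-1.75) + (0.25)·(0.25)) / 3 = 4.75/3 = 1.5833

S is symmetric (S[j,i] = S[i,j]). Assembling:

S = [[0.9167, -0.9167],
 [-0.9167, 1.5833]]


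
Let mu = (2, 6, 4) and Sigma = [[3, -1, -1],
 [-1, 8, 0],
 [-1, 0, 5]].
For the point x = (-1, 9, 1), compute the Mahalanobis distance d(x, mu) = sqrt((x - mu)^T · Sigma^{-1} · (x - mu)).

Step 1 — centre the observation: (x - mu) = (-3, 3, -3).

Step 2 — invert Sigma (cofactor / det for 3×3, or solve directly):
  Sigma^{-1} = [[0.3738, 0.0467, 0.0748],
 [0.0467, 0.1308, 0.0093],
 [0.0748, 0.0093, 0.215]].

Step 3 — form the quadratic (x - mu)^T · Sigma^{-1} · (x - mu):
  Sigma^{-1} · (x - mu) = (-1.2056, 0.2243, -0.8411).
  (x - mu)^T · [Sigma^{-1} · (x - mu)] = (-3)·(-1.2056) + (3)·(0.2243) + (-3)·(-0.8411) = 6.8131.

Step 4 — take square root: d = √(6.8131) ≈ 2.6102.

d(x, mu) = √(6.8131) ≈ 2.6102


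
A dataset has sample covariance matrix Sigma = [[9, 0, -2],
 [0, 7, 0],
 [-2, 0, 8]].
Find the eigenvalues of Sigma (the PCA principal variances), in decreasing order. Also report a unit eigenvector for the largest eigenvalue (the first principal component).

Step 1 — characteristic polynomial p(λ) = det(λI - Sigma) = λ³ - tr·λ² + c_1·λ - det, where tr = trace, c_1 = sum of the principal 2×2 minors, det = det(Sigma):
  tr = 9 + 7 + 8 = 24,
  c_1 = (9·7 - (0)²) + (9·8 - (-2)²) + (7·8 - (0)²) = 63 + 68 + 56 = 187,
  det = 9·(7·8 - (0)²) - (0)·((0)·8 - (0)·(-2)) + (-2)·((0)·(0) - 7·(-2)) = 9·(56) - (0)·(0) + (-2)·(14) = 476.
  So p(λ) = λ³ - 24λ² + 187λ - 476.
Step 2 — look for an integer root (rational root theorem: any rational root is an integer divisor of 476). Testing λ = 7:
  p(7) = 343 - 1176 + 1309 - 476 = 0  ✓
  Dividing out (λ - 7): p(λ) = (λ - 7)(λ² - 17λ + 68).
Step 3 — remaining eigenvalues from the quadratic λ² - 17λ + 68 = 0:
  Δ = 17² - 4·68 = 289 - 272 = 17,  λ = (17 ± √17)/2 = (17 ± 4.1231)/2 ≈ 10.5616 or 6.4384.
  Sorted: λ_1 = 10.5616,  λ_2 = 7,  λ_3 = 6.4384  (check: sum = 24 = tr ✓).

Step 4 — unit eigenvector for λ_1 ≈ 10.5616: v spans the null space of (Sigma - λ_1 I), whose rows are
  r_1 = (-1.5616, 0, -2),  r_2 = (0, -3.5616, 0),  r_3 = (-2, 0, -2.5616).
  v is orthogonal to every row, so take v ∝ r_1 × r_2 = ((0)·(0) - (-2)·(-3.5616), (-2)·(0) - (-1.5616)·(0), (-1.5616)·(-3.5616) - (0)·(0)) ≈ (-7.1231, 0, 5.5616).
  Rescale (multiply by -1 so the first nonzero entry is positive): u = (7.1231, 0, -5.5616).
  ||u|| = √((7.1231)² + (0)² + (-5.5616)²) = √(81.6695) ≈ 9.0371,  v_1 = u/||u|| ≈ (0.7882, 0, -0.6154) (||v_1|| = 1).

λ_1 = 10.5616,  λ_2 = 7,  λ_3 = 6.4384;  v_1 ≈ (0.7882, 0, -0.6154)


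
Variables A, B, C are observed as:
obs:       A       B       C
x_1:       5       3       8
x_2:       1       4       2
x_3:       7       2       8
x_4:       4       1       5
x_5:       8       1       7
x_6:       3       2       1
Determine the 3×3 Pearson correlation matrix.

Step 1 — column means:
  mean(A) = (5 + 1 + 7 + 4 + 8 + 3) / 6 = 28/6 = 4.6667
  mean(B) = (3 + 4 + 2 + 1 + 1 + 2) / 6 = 13/6 = 2.1667
  mean(C) = (8 + 2 + 8 + 5 + 7 + 1) / 6 = 31/6 = 5.1667

Step 2 — sample variances and covariances s[i,j] = (1/(n-1)) · Σ_k (x_{k,i} - mean_i) · (x_{k,j} - mean_j), with n-1 = 5:
  s[A,A] = ((0.3333)·(0.3333) + (-3.6667)·(-3.6667) + (2.3333)·(2.3333) + (-0.6667)·(-0.6667) + (3.3333)·(3.3333) + (-1.6667)·(-1.6667)) / 5 = 33.3333/5 = 6.6667
  s[A,B] = ((0.3333)·(0.8333) + (-3.6667)·(1.8333) + (2.3333)·(-0.1667) + (-0.6667)·(-1.1667) + (3.3333)·(-1.1667) + (-1.6667)·(-0.1667)) / 5 = -9.6667/5 = -1.9333
  s[A,C] = ((0.3333)·(2.8333) + (-3.6667)·(-3.1667) + (2.3333)·(2.8333) + (-0.6667)·(-0.1667) + (3.3333)·(1.8333) + (-1.6667)·(-4.1667)) / 5 = 32.3333/5 = 6.4667
  s[B,B] = ((0.8333)·(0.8333) + (1.8333)·(1.8333) + (-0.1667)·(-0.1667) + (-1.1667)·(-1.1667) + (-1.1667)·(-1.1667) + (-0.1667)·(-0.1667)) / 5 = 6.8333/5 = 1.3667
  s[B,C] = ((0.8333)·(2.8333) + (1.8333)·(-3.1667) + (-0.1667)·(2.8333) + (-1.1667)·(-0.1667) + (-1.1667)·(1.8333) + (-0.1667)·(-4.1667)) / 5 = -5.1667/5 = -1.0333
  s[C,C] = ((2.8333)·(2.8333) + (-3.1667)·(-3.1667) + (2.8333)·(2.8333) + (-0.1667)·(-0.1667) + (1.8333)·(1.8333) + (-4.1667)·(-4.1667)) / 5 = 46.8333/5 = 9.3667
  Sample standard deviations s_i = √(s[i,i]):
  s(A) = √(6.6667) = 2.582
  s(B) = √(1.3667) = 1.169
  s(C) = √(9.3667) = 3.0605

Step 3 — r_{ij} = s_{ij} / (s_i · s_j):
  r[A,A] = 1 (diagonal).
  r[A,B] = -1.9333 / (2.582 · 1.169) = -1.9333 / 3.0185 = -0.6405
  r[A,C] = 6.4667 / (2.582 · 3.0605) = 6.4667 / 7.9022 = 0.8183
  r[B,B] = 1 (diagonal).
  r[B,C] = -1.0333 / (1.169 · 3.0605) = -1.0333 / 3.5779 = -0.2888
  r[C,C] = 1 (diagonal).

R is symmetric with unit diagonal. Assembling:

R = [[1, -0.6405, 0.8183],
 [-0.6405, 1, -0.2888],
 [0.8183, -0.2888, 1]]


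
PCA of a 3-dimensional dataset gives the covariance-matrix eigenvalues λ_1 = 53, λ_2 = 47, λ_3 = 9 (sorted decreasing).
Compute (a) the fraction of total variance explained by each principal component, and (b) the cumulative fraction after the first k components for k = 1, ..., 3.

Step 1 — total variance = trace(Sigma) = Σ λ_i = 53 + 47 + 9 = 109.

Step 2 — fraction explained by component i = λ_i / Σ λ:
  PC1: 53/109 = 0.4862
  PC2: 47/109 = 0.4312
  PC3: 9/109 = 0.0826

Step 3 — cumulative fraction after k components = (λ_1 + ... + λ_k) / Σ λ:
  k = 1: 53/109 = 0.4862
  k = 2: (53 + 47)/109 = 100/109 = 0.9174
  k = 3: (53 + 47 + 9)/109 = 109/109 = 1

Summary (fraction, with percent):

explained: PC1 0.4862 (48.62%), PC2 0.4312 (43.12%), PC3 0.0826 (8.26%);  cumulative: 0.4862, 0.9174, 1


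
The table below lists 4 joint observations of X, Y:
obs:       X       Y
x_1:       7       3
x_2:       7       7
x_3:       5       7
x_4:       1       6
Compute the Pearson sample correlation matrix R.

Step 1 — column means:
  mean(X) = (7 + 7 + 5 + 1) / 4 = 20/4 = 5
  mean(Y) = (3 + 7 + 7 + 6) / 4 = 23/4 = 5.75

Step 2 — sample variances and covariances s[i,j] = (1/(n-1)) · Σ_k (x_{k,i} - mean_i) · (x_{k,j} - mean_j), with n-1 = 3:
  s[X,X] = ((2)·(2) + (2)·(2) + (0)·(0) + (-4)·(-4)) / 3 = 24/3 = 8
  s[X,Y] = ((2)·(-2.75) + (2)·(1.25) + (0)·(1.25) + (-4)·(0.25)) / 3 = -4/3 = -1.3333
  s[Y,Y] = ((-2.75)·(-2.75) + (1.25)·(1.25) + (1.25)·(1.25) + (0.25)·(0.25)) / 3 = 10.75/3 = 3.5833
  Sample standard deviations s_i = √(s[i,i]):
  s(X) = √(8) = 2.8284
  s(Y) = √(3.5833) = 1.893

Step 3 — r_{ij} = s_{ij} / (s_i · s_j):
  r[X,X] = 1 (diagonal).
  r[X,Y] = -1.3333 / (2.8284 · 1.893) = -1.3333 / 5.3541 = -0.249
  r[Y,Y] = 1 (diagonal).

R is symmetric with unit diagonal. Assembling:

R = [[1, -0.249],
 [-0.249, 1]]


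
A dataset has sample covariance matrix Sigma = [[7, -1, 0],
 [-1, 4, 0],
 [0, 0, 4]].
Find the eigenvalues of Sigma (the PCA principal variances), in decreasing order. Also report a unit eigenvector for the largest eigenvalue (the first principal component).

Step 1 — characteristic polynomial p(λ) = det(λI - Sigma) = λ³ - tr·λ² + c_1·λ - det, where tr = trace, c_1 = sum of the principal 2×2 minors, det = det(Sigma):
  tr = 7 + 4 + 4 = 15,
  c_1 = (7·4 - (-1)²) + (7·4 - (0)²) + (4·4 - (0)²) = 27 + 28 + 16 = 71,
  det = 7·(4·4 - (0)²) - (-1)·((-1)·4 - (0)·(0)) + (0)·((-1)·(0) - 4·(0)) = 7·(16) - (-1)·(-4) + (0)·(0) = 108.
  So p(λ) = λ³ - 15λ² + 71λ - 108.
Step 2 — look for an integer root (rational root theorem: any rational root is an integer divisor of 108). Testing λ = 4:
  p(4) = 64 - 240 + 284 - 108 = 0  ✓
  Dividing out (λ - 4): p(λ) = (λ - 4)(λ² - 11λ + 27).
Step 3 — remaining eigenvalues from the quadratic λ² - 11λ + 27 = 0:
  Δ = 11² - 4·27 = 121 - 108 = 13,  λ = (11 ± √13)/2 = (11 ± 3.6056)/2 ≈ 7.3028 or 3.6972.
  Sorted: λ_1 = 7.3028,  λ_2 = 4,  λ_3 = 3.6972  (check: sum = 15 = tr ✓).

Step 4 — unit eigenvector for λ_1 ≈ 7.3028: v spans the null space of (Sigma - λ_1 I), whose rows are
  r_1 = (-0.3028, -1, 0),  r_2 = (-1, -3.3028, 0),  r_3 = (0, 0, -3.3028).
  v is orthogonal to every row, so take v ∝ r_1 × r_3 = ((-1)·(-3.3028) - (0)·(0), (0)·(0) - (-0.3028)·(-3.3028), (-0.3028)·(0) - (-1)·(0)) ≈ (3.3028, -1, 0).
  Let u = (3.3028, -1, 0).
  ||u|| = √((3.3028)² + (-1)² + (0)²) = √(11.9083) ≈ 3.4508,  v_1 = u/||u|| ≈ (0.9571, -0.2898, 0) (||v_1|| = 1).

λ_1 = 7.3028,  λ_2 = 4,  λ_3 = 3.6972;  v_1 ≈ (0.9571, -0.2898, 0)


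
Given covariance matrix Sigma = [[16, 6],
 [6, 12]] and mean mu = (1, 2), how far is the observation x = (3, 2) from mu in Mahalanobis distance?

Step 1 — centre the observation: (x - mu) = (2, 0).

Step 2 — invert Sigma. det(Sigma) = 16·12 - (6)² = 156.
  Sigma^{-1} = (1/det) · [[d, -b], [-b, a]] = [[0.0769, -0.0385],
 [-0.0385, 0.1026]].

Step 3 — form the quadratic (x - mu)^T · Sigma^{-1} · (x - mu):
  Sigma^{-1} · (x - mu) = (0.1538, -0.0769).
  (x - mu)^T · [Sigma^{-1} · (x - mu)] = (2)·(0.1538) + (0)·(-0.0769) = 0.3077.

Step 4 — take square root: d = √(0.3077) ≈ 0.5547.

d(x, mu) = √(0.3077) ≈ 0.5547


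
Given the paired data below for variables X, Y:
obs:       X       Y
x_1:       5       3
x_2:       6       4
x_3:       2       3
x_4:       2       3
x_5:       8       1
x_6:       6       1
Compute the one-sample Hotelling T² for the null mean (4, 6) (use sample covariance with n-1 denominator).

Step 1 — sample mean vector:
  mean(X) = (5 + 6 + 2 + 2 + 8 + 6) / 6 = 29/6 = 4.8333
  mean(Y) = (3 + 4 + 3 + 3 + 1 + 1) / 6 = 15/6 = 2.5
  x̄ = (4.8333, 2.5),  deviation x̄ - mu_0 = (4.8333, 2.5) - (4, 6) = (0.8333, -3.5).

Step 2 — sample covariance matrix, S[i,j] = (1/(n-1)) · Σ_k (x_{k,i} - mean_i) · (x_{k,j} - mean_j), divisor n-1 = 5:
  S[X,X] = ((0.1667)·(0.1667) + (1.1667)·(1.1667) + (-2.8333)·(-2.8333) + (-2.8333)·(-2.8333) + (3.1667)·(3.1667) + (1.1667)·(1.1667)) / 5 = 28.8333/5 = 5.7667
  S[X,Y] = ((0.1667)·(0.5) + (1.1667)·(1.5) + (-2.8333)·(0.5) + (-2.8333)·(0.5) + (3.1667)·(-1.5) + (1.1667)·(-1.5)) / 5 = -7.5/5 = -1.5
  S[Y,Y] = ((0.5)·(0.5) + (1.5)·(1.5) + (0.5)·(0.5) + (0.5)·(0.5) + (-1.5)·(-1.5) + (-1.5)·(-1.5)) / 5 = 7.5/5 = 1.5
  S = [[5.7667, -1.5],
 [-1.5, 1.5]].

Step 3 — invert S. det(S) = 5.7667·1.5 - (-1.5)² = 6.4.
  S^{-1} = (1/det) · [[d, -b], [-b, a]] = [[0.2344, 0.2344],
 [0.2344, 0.901]].

Step 4 — quadratic form (x̄ - mu_0)^T · S^{-1} · (x̄ - mu_0):
  S^{-1} · (x̄ - mu_0) = (-0.625, -2.9583),
  (x̄ - mu_0)^T · [...] = (0.8333)·(-0.625) + (-3.5)·(-2.9583) = 9.8333.

Step 5 — scale by n: T² = 6 · 9.8333 = 59.

T² ≈ 59


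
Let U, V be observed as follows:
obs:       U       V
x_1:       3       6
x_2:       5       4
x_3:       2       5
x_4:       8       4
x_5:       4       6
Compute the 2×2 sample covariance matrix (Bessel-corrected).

Step 1 — column means:
  mean(U) = (3 + 5 + 2 + 8 + 4) / 5 = 22/5 = 4.4
  mean(V) = (6 + 4 + 5 + 4 + 6) / 5 = 25/5 = 5

Step 2 — sample covariance S[i,j] = (1/(n-1)) · Σ_k (x_{k,i} - mean_i) · (x_{k,j} - mean_j), with n-1 = 4.
  S[U,U] = ((-1.4)·(-1.4) + (0.6)·(0.6) + (-2.4)·(-2.4) + (3.6)·(3.6) + (-0.4)·(-0.4)) / 4 = 21.2/4 = 5.3
  S[U,V] = ((-1.4)·(1) + (0.6)·(-1) + (-2.4)·(0) + (3.6)·(-1) + (-0.4)·(1)) / 4 = -6/4 = -1.5
  S[V,V] = ((1)·(1) + (-1)·(-1) + (0)·(0) + (-1)·(-1) + (1)·(1)) / 4 = 4/4 = 1

S is symmetric (S[j,i] = S[i,j]). Assembling:

S = [[5.3, -1.5],
 [-1.5, 1]]


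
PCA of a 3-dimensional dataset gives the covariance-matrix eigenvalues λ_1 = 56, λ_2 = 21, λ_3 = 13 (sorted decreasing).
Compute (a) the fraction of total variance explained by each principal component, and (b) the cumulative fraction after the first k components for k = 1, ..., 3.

Step 1 — total variance = trace(Sigma) = Σ λ_i = 56 + 21 + 13 = 90.

Step 2 — fraction explained by component i = λ_i / Σ λ:
  PC1: 56/90 = 0.6222
  PC2: 21/90 = 0.2333
  PC3: 13/90 = 0.1444

Step 3 — cumulative fraction after k components = (λ_1 + ... + λ_k) / Σ λ:
  k = 1: 56/90 = 0.6222
  k = 2: (56 + 21)/90 = 77/90 = 0.8556
  k = 3: (56 + 21 + 13)/90 = 90/90 = 1

Summary (fraction, with percent):

explained: PC1 0.6222 (62.22%), PC2 0.2333 (23.33%), PC3 0.1444 (14.44%);  cumulative: 0.6222, 0.8556, 1


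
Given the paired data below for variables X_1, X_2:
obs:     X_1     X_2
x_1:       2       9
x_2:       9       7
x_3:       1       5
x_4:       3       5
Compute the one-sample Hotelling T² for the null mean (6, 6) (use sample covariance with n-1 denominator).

Step 1 — sample mean vector:
  mean(X_1) = (2 + 9 + 1 + 3) / 4 = 15/4 = 3.75
  mean(X_2) = (9 + 7 + 5 + 5) / 4 = 26/4 = 6.5
  x̄ = (3.75, 6.5),  deviation x̄ - mu_0 = (3.75, 6.5) - (6, 6) = (-2.25, 0.5).

Step 2 — sample covariance matrix, S[i,j] = (1/(n-1)) · Σ_k (x_{k,i} - mean_i) · (x_{k,j} - mean_j), divisor n-1 = 3:
  S[X_1,X_1] = ((-1.75)·(-1.75) + (5.25)·(5.25) + (-2.75)·(-2.75) + (-0.75)·(-0.75)) / 3 = 38.75/3 = 12.9167
  S[X_1,X_2] = ((-1.75)·(2.5) + (5.25)·(0.5) + (-2.75)·(-1.5) + (-0.75)·(-1.5)) / 3 = 3.5/3 = 1.1667
  S[X_2,X_2] = ((2.5)·(2.5) + (0.5)·(0.5) + (-1.5)·(-1.5) + (-1.5)·(-1.5)) / 3 = 11/3 = 3.6667
  S = [[12.9167, 1.1667],
 [1.1667, 3.6667]].

Step 3 — invert S. det(S) = 12.9167·3.6667 - (1.1667)² = 46.
  S^{-1} = (1/det) · [[d, -b], [-b, a]] = [[0.0797, -0.0254],
 [-0.0254, 0.2808]].

Step 4 — quadratic form (x̄ - mu_0)^T · S^{-1} · (x̄ - mu_0):
  S^{-1} · (x̄ - mu_0) = (-0.192, 0.1975),
  (x̄ - mu_0)^T · [...] = (-2.25)·(-0.192) + (0.5)·(0.1975) = 0.5308.

Step 5 — scale by n: T² = 4 · 0.5308 = 2.1232.

T² ≈ 2.1232


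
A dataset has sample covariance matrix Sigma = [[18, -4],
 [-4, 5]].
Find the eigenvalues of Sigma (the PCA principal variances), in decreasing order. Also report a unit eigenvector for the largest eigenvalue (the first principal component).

Step 1 — characteristic polynomial of 2×2 Sigma:
  det(Sigma - λI) = λ² - trace · λ + det = 0.
  trace = 18 + 5 = 23, det = 18·5 - (-4)² = 74.
Step 2 — discriminant:
  Δ = trace² - 4·det = 529 - 296 = 233.
Step 3 — eigenvalues:
  λ = (trace ± √Δ)/2 = (23 ± 15.2643)/2,
  λ_1 = 19.1322,  λ_2 = 3.8678.

Step 4 — unit eigenvector for λ_1: solve (Sigma - λ_1 I)v = 0. First row:
  (18 - 19.1322)·v_x + (-4)·v_y = 0, i.e. (-1.1322)·v_x + (-4)·v_y = 0,
  so v ∝ (b, λ_1 - a) = (-4, 1.1322); multiply by -1 so the first entry is positive: u = (4, -1.1322).
  ||u|| = √((4)² + (-1.1322)²) = √(17.2818) ≈ 4.1571,
  v_1 = u/||u|| ≈ (0.9622, -0.2723) (||v_1|| = 1).

λ_1 = 19.1322,  λ_2 = 3.8678;  v_1 ≈ (0.9622, -0.2723)


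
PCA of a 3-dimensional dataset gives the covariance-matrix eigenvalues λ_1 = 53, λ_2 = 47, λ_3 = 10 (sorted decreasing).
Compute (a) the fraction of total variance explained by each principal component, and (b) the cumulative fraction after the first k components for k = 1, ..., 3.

Step 1 — total variance = trace(Sigma) = Σ λ_i = 53 + 47 + 10 = 110.

Step 2 — fraction explained by component i = λ_i / Σ λ:
  PC1: 53/110 = 0.4818
  PC2: 47/110 = 0.4273
  PC3: 10/110 = 0.0909

Step 3 — cumulative fraction after k components = (λ_1 + ... + λ_k) / Σ λ:
  k = 1: 53/110 = 0.4818
  k = 2: (53 + 47)/110 = 100/110 = 0.9091
  k = 3: (53 + 47 + 10)/110 = 110/110 = 1

Summary (fraction, with percent):

explained: PC1 0.4818 (48.18%), PC2 0.4273 (42.73%), PC3 0.0909 (9.09%);  cumulative: 0.4818, 0.9091, 1


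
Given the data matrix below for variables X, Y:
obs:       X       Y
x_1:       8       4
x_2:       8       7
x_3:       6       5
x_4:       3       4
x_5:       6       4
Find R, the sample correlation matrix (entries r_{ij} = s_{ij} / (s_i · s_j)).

Step 1 — column means:
  mean(X) = (8 + 8 + 6 + 3 + 6) / 5 = 31/5 = 6.2
  mean(Y) = (4 + 7 + 5 + 4 + 4) / 5 = 24/5 = 4.8

Step 2 — sample variances and covariances s[i,j] = (1/(n-1)) · Σ_k (x_{k,i} - mean_i) · (x_{k,j} - mean_j), with n-1 = 4:
  s[X,X] = ((1.8)·(1.8) + (1.8)·(1.8) + (-0.2)·(-0.2) + (-3.2)·(-3.2) + (-0.2)·(-0.2)) / 4 = 16.8/4 = 4.2
  s[X,Y] = ((1.8)·(-0.8) + (1.8)·(2.2) + (-0.2)·(0.2) + (-3.2)·(-0.8) + (-0.2)·(-0.8)) / 4 = 5.2/4 = 1.3
  s[Y,Y] = ((-0.8)·(-0.8) + (2.2)·(2.2) + (0.2)·(0.2) + (-0.8)·(-0.8) + (-0.8)·(-0.8)) / 4 = 6.8/4 = 1.7
  Sample standard deviations s_i = √(s[i,i]):
  s(X) = √(4.2) = 2.0494
  s(Y) = √(1.7) = 1.3038

Step 3 — r_{ij} = s_{ij} / (s_i · s_j):
  r[X,X] = 1 (diagonal).
  r[X,Y] = 1.3 / (2.0494 · 1.3038) = 1.3 / 2.6721 = 0.4865
  r[Y,Y] = 1 (diagonal).

R is symmetric with unit diagonal. Assembling:

R = [[1, 0.4865],
 [0.4865, 1]]


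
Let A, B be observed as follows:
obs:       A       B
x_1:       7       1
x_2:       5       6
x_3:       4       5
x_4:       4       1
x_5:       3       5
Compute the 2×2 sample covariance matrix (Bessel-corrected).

Step 1 — column means:
  mean(A) = (7 + 5 + 4 + 4 + 3) / 5 = 23/5 = 4.6
  mean(B) = (1 + 6 + 5 + 1 + 5) / 5 = 18/5 = 3.6

Step 2 — sample covariance S[i,j] = (1/(n-1)) · Σ_k (x_{k,i} - mean_i) · (x_{k,j} - mean_j), with n-1 = 4.
  S[A,A] = ((2.4)·(2.4) + (0.4)·(0.4) + (-0.6)·(-0.6) + (-0.6)·(-0.6) + (-1.6)·(-1.6)) / 4 = 9.2/4 = 2.3
  S[A,B] = ((2.4)·(-2.6) + (0.4)·(2.4) + (-0.6)·(1.4) + (-0.6)·(-2.6) + (-1.6)·(1.4)) / 4 = -6.8/4 = -1.7
  S[B,B] = ((-2.6)·(-2.6) + (2.4)·(2.4) + (1.4)·(1.4) + (-2.6)·(-2.6) + (1.4)·(1.4)) / 4 = 23.2/4 = 5.8

S is symmetric (S[j,i] = S[i,j]). Assembling:

S = [[2.3, -1.7],
 [-1.7, 5.8]]


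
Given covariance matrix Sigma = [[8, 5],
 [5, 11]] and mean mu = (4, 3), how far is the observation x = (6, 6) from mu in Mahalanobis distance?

Step 1 — centre the observation: (x - mu) = (2, 3).

Step 2 — invert Sigma. det(Sigma) = 8·11 - (5)² = 63.
  Sigma^{-1} = (1/det) · [[d, -b], [-b, a]] = [[0.1746, -0.0794],
 [-0.0794, 0.127]].

Step 3 — form the quadratic (x - mu)^T · Sigma^{-1} · (x - mu):
  Sigma^{-1} · (x - mu) = (0.1111, 0.2222).
  (x - mu)^T · [Sigma^{-1} · (x - mu)] = (2)·(0.1111) + (3)·(0.2222) = 0.8889.

Step 4 — take square root: d = √(0.8889) ≈ 0.9428.

d(x, mu) = √(0.8889) ≈ 0.9428


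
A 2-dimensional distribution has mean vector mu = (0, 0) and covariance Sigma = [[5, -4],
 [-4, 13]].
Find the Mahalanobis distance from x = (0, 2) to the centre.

Step 1 — centre the observation: (x - mu) = (0, 2).

Step 2 — invert Sigma. det(Sigma) = 5·13 - (-4)² = 49.
  Sigma^{-1} = (1/det) · [[d, -b], [-b, a]] = [[0.2653, 0.0816],
 [0.0816, 0.102]].

Step 3 — form the quadratic (x - mu)^T · Sigma^{-1} · (x - mu):
  Sigma^{-1} · (x - mu) = (0.1633, 0.2041).
  (x - mu)^T · [Sigma^{-1} · (x - mu)] = (0)·(0.1633) + (2)·(0.2041) = 0.4082.

Step 4 — take square root: d = √(0.4082) ≈ 0.6389.

d(x, mu) = √(0.4082) ≈ 0.6389


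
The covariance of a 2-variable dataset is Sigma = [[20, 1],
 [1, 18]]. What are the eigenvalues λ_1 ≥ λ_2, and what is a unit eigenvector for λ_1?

Step 1 — characteristic polynomial of 2×2 Sigma:
  det(Sigma - λI) = λ² - trace · λ + det = 0.
  trace = 20 + 18 = 38, det = 20·18 - (1)² = 359.
Step 2 — discriminant:
  Δ = trace² - 4·det = 1444 - 1436 = 8.
Step 3 — eigenvalues:
  λ = (trace ± √Δ)/2 = (38 ± 2.8284)/2,
  λ_1 = 20.4142,  λ_2 = 17.5858.

Step 4 — unit eigenvector for λ_1: solve (Sigma - λ_1 I)v = 0. First row:
  (20 - 20.4142)·v_x + (1)·v_y = 0, i.e. (-0.4142)·v_x + (1)·v_y = 0,
  so v ∝ (b, λ_1 - a) = (1, 0.4142) = u.
  ||u|| = √((1)² + (0.4142)²) = √(1.1716) ≈ 1.0824,
  v_1 = u/||u|| ≈ (0.9239, 0.3827) (||v_1|| = 1).

λ_1 = 20.4142,  λ_2 = 17.5858;  v_1 ≈ (0.9239, 0.3827)


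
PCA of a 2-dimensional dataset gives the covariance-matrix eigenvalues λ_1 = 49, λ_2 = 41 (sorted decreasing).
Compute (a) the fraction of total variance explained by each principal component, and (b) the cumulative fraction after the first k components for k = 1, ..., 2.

Step 1 — total variance = trace(Sigma) = Σ λ_i = 49 + 41 = 90.

Step 2 — fraction explained by component i = λ_i / Σ λ:
  PC1: 49/90 = 0.5444
  PC2: 41/90 = 0.4556

Step 3 — cumulative fraction after k components = (λ_1 + ... + λ_k) / Σ λ:
  k = 1: 49/90 = 0.5444
  k = 2: (49 + 41)/90 = 90/90 = 1

Summary (fraction, with percent):

explained: PC1 0.5444 (54.44%), PC2 0.4556 (45.56%);  cumulative: 0.5444, 1


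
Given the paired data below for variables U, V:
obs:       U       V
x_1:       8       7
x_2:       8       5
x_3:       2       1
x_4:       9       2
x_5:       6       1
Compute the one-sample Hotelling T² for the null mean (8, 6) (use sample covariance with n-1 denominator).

Step 1 — sample mean vector:
  mean(U) = (8 + 8 + 2 + 9 + 6) / 5 = 33/5 = 6.6
  mean(V) = (7 + 5 + 1 + 2 + 1) / 5 = 16/5 = 3.2
  x̄ = (6.6, 3.2),  deviation x̄ - mu_0 = (6.6, 3.2) - (8, 6) = (-1.4, -2.8).

Step 2 — sample covariance matrix, S[i,j] = (1/(n-1)) · Σ_k (x_{k,i} - mean_i) · (x_{k,j} - mean_j), divisor n-1 = 4:
  S[U,U] = ((1.4)·(1.4) + (1.4)·(1.4) + (-4.6)·(-4.6) + (2.4)·(2.4) + (-0.6)·(-0.6)) / 4 = 31.2/4 = 7.8
  S[U,V] = ((1.4)·(3.8) + (1.4)·(1.8) + (-4.6)·(-2.2) + (2.4)·(-1.2) + (-0.6)·(-2.2)) / 4 = 16.4/4 = 4.1
  S[V,V] = ((3.8)·(3.8) + (1.8)·(1.8) + (-2.2)·(-2.2) + (-1.2)·(-1.2) + (-2.2)·(-2.2)) / 4 = 28.8/4 = 7.2
  S = [[7.8, 4.1],
 [4.1, 7.2]].

Step 3 — invert S. det(S) = 7.8·7.2 - (4.1)² = 39.35.
  S^{-1} = (1/det) · [[d, -b], [-b, a]] = [[0.183, -0.1042],
 [-0.1042, 0.1982]].

Step 4 — quadratic form (x̄ - mu_0)^T · S^{-1} · (x̄ - mu_0):
  S^{-1} · (x̄ - mu_0) = (0.0356, -0.4091),
  (x̄ - mu_0)^T · [...] = (-1.4)·(0.0356) + (-2.8)·(-0.4091) = 1.0958.

Step 5 — scale by n: T² = 5 · 1.0958 = 5.479.

T² ≈ 5.479


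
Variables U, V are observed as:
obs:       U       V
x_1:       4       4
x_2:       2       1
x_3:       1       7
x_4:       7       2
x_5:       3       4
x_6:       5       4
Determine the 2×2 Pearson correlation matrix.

Step 1 — column means:
  mean(U) = (4 + 2 + 1 + 7 + 3 + 5) / 6 = 22/6 = 3.6667
  mean(V) = (4 + 1 + 7 + 2 + 4 + 4) / 6 = 22/6 = 3.6667

Step 2 — sample variances and covariances s[i,j] = (1/(n-1)) · Σ_k (x_{k,i} - mean_i) · (x_{k,j} - mean_j), with n-1 = 5:
  s[U,U] = ((0.3333)·(0.3333) + (-1.6667)·(-1.6667) + (-2.6667)·(-2.6667) + (3.3333)·(3.3333) + (-0.6667)·(-0.6667) + (1.3333)·(1.3333)) / 5 = 23.3333/5 = 4.6667
  s[U,V] = ((0.3333)·(0.3333) + (-1.6667)·(-2.6667) + (-2.6667)·(3.3333) + (3.3333)·(-1.6667) + (-0.6667)·(0.3333) + (1.3333)·(0.3333)) / 5 = -9.6667/5 = -1.9333
  s[V,V] = ((0.3333)·(0.3333) + (-2.6667)·(-2.6667) + (3.3333)·(3.3333) + (-1.6667)·(-1.6667) + (0.3333)·(0.3333) + (0.3333)·(0.3333)) / 5 = 21.3333/5 = 4.2667
  Sample standard deviations s_i = √(s[i,i]):
  s(U) = √(4.6667) = 2.1602
  s(V) = √(4.2667) = 2.0656

Step 3 — r_{ij} = s_{ij} / (s_i · s_j):
  r[U,U] = 1 (diagonal).
  r[U,V] = -1.9333 / (2.1602 · 2.0656) = -1.9333 / 4.4622 = -0.4333
  r[V,V] = 1 (diagonal).

R is symmetric with unit diagonal. Assembling:

R = [[1, -0.4333],
 [-0.4333, 1]]


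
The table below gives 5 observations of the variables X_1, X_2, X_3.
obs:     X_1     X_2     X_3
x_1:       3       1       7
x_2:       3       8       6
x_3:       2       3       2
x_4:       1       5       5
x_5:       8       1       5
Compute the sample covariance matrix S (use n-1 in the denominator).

Step 1 — column means:
  mean(X_1) = (3 + 3 + 2 + 1 + 8) / 5 = 17/5 = 3.4
  mean(X_2) = (1 + 8 + 3 + 5 + 1) / 5 = 18/5 = 3.6
  mean(X_3) = (7 + 6 + 2 + 5 + 5) / 5 = 25/5 = 5

Step 2 — sample covariance S[i,j] = (1/(n-1)) · Σ_k (x_{k,i} - mean_i) · (x_{k,j} - mean_j), with n-1 = 4.
  S[X_1,X_1] = ((-0.4)·(-0.4) + (-0.4)·(-0.4) + (-1.4)·(-1.4) + (-2.4)·(-2.4) + (4.6)·(4.6)) / 4 = 29.2/4 = 7.3
  S[X_1,X_2] = ((-0.4)·(-2.6) + (-0.4)·(4.4) + (-1.4)·(-0.6) + (-2.4)·(1.4) + (4.6)·(-2.6)) / 4 = -15.2/4 = -3.8
  S[X_1,X_3] = ((-0.4)·(2) + (-0.4)·(1) + (-1.4)·(-3) + (-2.4)·(0) + (4.6)·(0)) / 4 = 3/4 = 0.75
  S[X_2,X_2] = ((-2.6)·(-2.6) + (4.4)·(4.4) + (-0.6)·(-0.6) + (1.4)·(1.4) + (-2.6)·(-2.6)) / 4 = 35.2/4 = 8.8
  S[X_2,X_3] = ((-2.6)·(2) + (4.4)·(1) + (-0.6)·(-3) + (1.4)·(0) + (-2.6)·(0)) / 4 = 1/4 = 0.25
  S[X_3,X_3] = ((2)·(2) + (1)·(1) + (-3)·(-3) + (0)·(0) + (0)·(0)) / 4 = 14/4 = 3.5

S is symmetric (S[j,i] = S[i,j]). Assembling:

S = [[7.3, -3.8, 0.75],
 [-3.8, 8.8, 0.25],
 [0.75, 0.25, 3.5]]


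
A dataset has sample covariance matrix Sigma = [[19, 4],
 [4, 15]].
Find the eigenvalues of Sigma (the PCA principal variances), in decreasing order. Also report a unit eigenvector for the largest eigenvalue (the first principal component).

Step 1 — characteristic polynomial of 2×2 Sigma:
  det(Sigma - λI) = λ² - trace · λ + det = 0.
  trace = 19 + 15 = 34, det = 19·15 - (4)² = 269.
Step 2 — discriminant:
  Δ = trace² - 4·det = 1156 - 1076 = 80.
Step 3 — eigenvalues:
  λ = (trace ± √Δ)/2 = (34 ± 8.9443)/2,
  λ_1 = 21.4721,  λ_2 = 12.5279.

Step 4 — unit eigenvector for λ_1: solve (Sigma - λ_1 I)v = 0. First row:
  (19 - 21.4721)·v_x + (4)·v_y = 0, i.e. (-2.4721)·v_x + (4)·v_y = 0,
  so v ∝ (b, λ_1 - a) = (4, 2.4721) = u.
  ||u|| = √((4)² + (2.4721)²) = √(22.1115) ≈ 4.7023,
  v_1 = u/||u|| ≈ (0.8507, 0.5257) (||v_1|| = 1).

λ_1 = 21.4721,  λ_2 = 12.5279;  v_1 ≈ (0.8507, 0.5257)


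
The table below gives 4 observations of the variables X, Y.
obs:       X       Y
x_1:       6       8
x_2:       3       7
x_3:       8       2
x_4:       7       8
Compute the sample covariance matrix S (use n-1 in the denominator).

Step 1 — column means:
  mean(X) = (6 + 3 + 8 + 7) / 4 = 24/4 = 6
  mean(Y) = (8 + 7 + 2 + 8) / 4 = 25/4 = 6.25

Step 2 — sample covariance S[i,j] = (1/(n-1)) · Σ_k (x_{k,i} - mean_i) · (x_{k,j} - mean_j), with n-1 = 3.
  S[X,X] = ((0)·(0) + (-3)·(-3) + (2)·(2) + (1)·(1)) / 3 = 14/3 = 4.6667
  S[X,Y] = ((0)·(1.75) + (-3)·(0.75) + (2)·(-4.25) + (1)·(1.75)) / 3 = -9/3 = -3
  S[Y,Y] = ((1.75)·(1.75) + (0.75)·(0.75) + (-4.25)·(-4.25) + (1.75)·(1.75)) / 3 = 24.75/3 = 8.25

S is symmetric (S[j,i] = S[i,j]). Assembling:

S = [[4.6667, -3],
 [-3, 8.25]]
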